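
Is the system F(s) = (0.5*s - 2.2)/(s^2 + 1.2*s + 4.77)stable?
Denominator: s^2 + 1.2*s + 4.77. Poles: -0.6 + 2.1j, -0.6 - 2.1j. All Re(p)<0: Yes (stable)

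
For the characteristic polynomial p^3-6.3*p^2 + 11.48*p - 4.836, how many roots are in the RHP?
p^3 - 6.3*p^2 + 11.48*p - 4.836 = (p - 0.6)(p - 3.1)(p - 2.6). Poles: 0.6, 2.6, 3.1. RHP poles (Re>0): 3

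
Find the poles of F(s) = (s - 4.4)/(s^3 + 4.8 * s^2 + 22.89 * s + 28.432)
Set denominator = 0: s^3 + 4.8*s^2 + 22.89*s + 28.432 = (s + 1.6)(s^2 + 3.2*s + 17.77) = 0 → Poles: -1.6, -1.6 + 3.9j, -1.6 - 3.9j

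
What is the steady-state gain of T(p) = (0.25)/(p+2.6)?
DC gain = T(0) = num(0)/den(0) = 0.25/2.6 = 0.09615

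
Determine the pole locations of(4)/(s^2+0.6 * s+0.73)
Set denominator = 0: s^2 + 0.6*s + 0.73 = 0 → Poles: -0.3 + 0.8j, -0.3 - 0.8j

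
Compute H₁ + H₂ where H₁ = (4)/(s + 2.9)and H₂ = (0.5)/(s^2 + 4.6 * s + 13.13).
Parallel: H = H₁ + H₂ = (n₁·d₂ + n₂·d₁)/(d₁·d₂).
n₁·d₂ = 4*s^2 + 18.4*s + 52.52. n₂·d₁ = 0.5*s + 1.45. Sum = 4*s^2 + 18.9*s + 53.97. d₁·d₂ = s^3 + 7.5*s^2 + 26.47*s + 38.077.
H(s) = (4*s^2 + 18.9*s + 53.97)/(s^3 + 7.5*s^2 + 26.47*s + 38.077)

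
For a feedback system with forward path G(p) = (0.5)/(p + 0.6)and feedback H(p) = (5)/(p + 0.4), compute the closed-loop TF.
Closed-loop T = G/(1+GH).
Numerator: G_num * H_den = 0.5*p + 0.2.
Denominator: G_den * H_den + G_num * H_num = (p^2 + p + 0.24) + (2.5) = p^2 + p + 2.74.
T(p) = (0.5*p + 0.2)/(p^2 + p + 2.74)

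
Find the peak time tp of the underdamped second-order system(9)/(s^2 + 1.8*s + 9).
Standard form: ωn²/(s²+2ζωn·s+ωn²) → ωn = 3, ζ = 0.3.
ωd = ωn·√(1-ζ²) = 3·√(1-0.3²) = 2.862.
tp = π/ωd = π/2.862 = 1.098 s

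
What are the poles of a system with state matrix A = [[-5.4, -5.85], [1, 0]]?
Eigenvalues solve det(λI - A) = 0.
Characteristic polynomial: λ^2 + 5.4*λ + 5.85 = 0.
Factor: (λ + 1.5)(λ + 3.9) = 0.
Roots: -1.5, -3.9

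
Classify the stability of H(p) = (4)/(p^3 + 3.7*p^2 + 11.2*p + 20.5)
Denominator: p^3 + 3.7*p^2 + 11.2*p + 20.5 = (p + 2.5)(p^2 + 1.2*p + 8.2). Poles: -0.6 + 2.8j, -0.6 - 2.8j, -2.5. Stable (all poles in LHP)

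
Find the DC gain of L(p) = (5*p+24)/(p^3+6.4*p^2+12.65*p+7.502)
DC gain = L(0) = num(0)/den(0) = 24/7.502 = 3.199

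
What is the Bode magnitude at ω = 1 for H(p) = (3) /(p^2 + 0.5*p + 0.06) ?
Substitute p = j*1: H(j1) = -2.48765 - 1.32322j.
|H(j1)| = sqrt(Re² + Im²) = 2.818.
20*log₁₀(2.818) = 9.00 dB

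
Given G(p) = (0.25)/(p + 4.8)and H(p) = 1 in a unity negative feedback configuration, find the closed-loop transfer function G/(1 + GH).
Closed-loop T = G/(1+GH).
Numerator: G_num * H_den = 0.25.
Denominator: G_den * H_den + G_num * H_num = (p + 4.8) + (0.25) = p + 5.05.
T(p) = (0.25)/(p + 5.05)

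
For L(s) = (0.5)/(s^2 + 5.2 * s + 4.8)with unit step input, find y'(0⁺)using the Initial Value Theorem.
IVT: y'(0⁺) = lim_{s→∞} s²·Y(s) = lim_{s→∞} s·L(s).
deg(num) = 0, deg(den) = 2, relative degree = 2 ≥ 2, so s·L(s) → 0. Initial slope = 0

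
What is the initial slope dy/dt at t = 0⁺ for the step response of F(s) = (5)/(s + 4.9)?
IVT: y'(0⁺) = lim_{s→∞} s²·Y(s) = lim_{s→∞} s·F(s).
deg(num) = 0, deg(den) = 1, relative degree = 1, so s·F(s) → (leading num)/(leading den) = 5/1 = 5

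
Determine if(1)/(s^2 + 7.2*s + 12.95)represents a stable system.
Denominator: s^2 + 7.2*s + 12.95 = (s + 3.7)(s + 3.5). Poles: -3.5, -3.7. All Re(p)<0: Yes (stable)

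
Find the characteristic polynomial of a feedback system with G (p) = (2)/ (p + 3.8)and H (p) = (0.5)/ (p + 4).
Characteristic poly = G_den * H_den + G_num * H_num = (p^2 + 7.8*p + 15.2) + (1) = p^2 + 7.8*p + 16.2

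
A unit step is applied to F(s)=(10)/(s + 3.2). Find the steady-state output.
FVT: lim_{t→∞} y(t) = lim_{s→0} s*Y(s) where Y(s) = F(s)/s.
= lim_{s→0} F(s) = F(0) = num(0)/den(0) = 10/3.2 = 3.125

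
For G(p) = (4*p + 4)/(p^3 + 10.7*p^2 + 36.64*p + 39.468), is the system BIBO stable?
Denominator: p^3 + 10.7*p^2 + 36.64*p + 39.468 = (p + 3.9)(p + 4.6)(p + 2.2). Poles: -2.2, -3.9, -4.6. All Re(p)<0: Yes (stable)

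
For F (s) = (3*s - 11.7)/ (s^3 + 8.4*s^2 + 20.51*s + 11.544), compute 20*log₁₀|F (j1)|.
Substitute s = j*1: F(j1) = 0.055682 + 0.608666j.
|F(j1)| = sqrt(Re² + Im²) = 0.6112.
20*log₁₀(0.6112) = -4.28 dB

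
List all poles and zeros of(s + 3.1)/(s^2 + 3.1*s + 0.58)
Set denominator = 0: s^2 + 3.1*s + 0.58 = (s + 2.9)(s + 0.2) = 0 → Poles: -0.2, -2.9
Set numerator = 0: s + 3.1 = 0 → Zeros: -3.1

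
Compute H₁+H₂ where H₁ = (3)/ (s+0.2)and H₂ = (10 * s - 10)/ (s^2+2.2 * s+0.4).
Parallel: H = H₁ + H₂ = (n₁·d₂ + n₂·d₁)/(d₁·d₂).
n₁·d₂ = 3*s^2 + 6.6*s + 1.2. n₂·d₁ = 10*s^2 - 8*s - 2. Sum = 13*s^2 - 1.4*s - 0.8. d₁·d₂ = s^3 + 2.4*s^2 + 0.84*s + 0.08.
H(s) = (13*s^2 - 1.4*s - 0.8)/(s^3 + 2.4*s^2 + 0.84*s + 0.08)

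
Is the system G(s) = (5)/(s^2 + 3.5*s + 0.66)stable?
Denominator: s^2 + 3.5*s + 0.66 = (s + 3.3)(s + 0.2). Poles: -0.2, -3.3. All Re(p)<0: Yes (stable)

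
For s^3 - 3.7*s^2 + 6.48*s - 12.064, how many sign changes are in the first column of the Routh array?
Routh array:
s^3: [1, 6.48]; s^2: [-3.7, -12.064]; s^1: [3.21946]; s^0: [-12.064]
First column: [1, -3.7, 3.21946, -12.064]. Sign changes = 3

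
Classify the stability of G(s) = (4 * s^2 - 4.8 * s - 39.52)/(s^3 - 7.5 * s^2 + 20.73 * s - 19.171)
Denominator: s^3 - 7.5*s^2 + 20.73*s - 19.171 = (s - 1.9)(s^2 - 5.6*s + 10.09). Poles: 1.9, 2.8 + 1.5j, 2.8 - 1.5j. Unstable (3 pole(s) in RHP)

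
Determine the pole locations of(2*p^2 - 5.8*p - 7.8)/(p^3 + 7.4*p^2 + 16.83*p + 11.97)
Set denominator = 0: p^3 + 7.4*p^2 + 16.83*p + 11.97 = (p + 1.5)(p + 3.8)(p + 2.1) = 0 → Poles: -1.5, -2.1, -3.8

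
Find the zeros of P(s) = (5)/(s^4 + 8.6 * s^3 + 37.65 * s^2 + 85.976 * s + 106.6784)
Numerator is a nonzero constant (5) → Zeros: none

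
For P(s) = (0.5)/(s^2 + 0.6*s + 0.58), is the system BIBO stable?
Denominator: s^2 + 0.6*s + 0.58. Poles: -0.3 + 0.7j, -0.3 - 0.7j. All Re(p)<0: Yes (stable)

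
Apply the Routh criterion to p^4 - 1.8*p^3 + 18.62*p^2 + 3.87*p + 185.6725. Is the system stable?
Routh array:
p^4: [1, 18.62, 185.6725]; p^3: [-1.8, 3.87]; p^2: [20.77, 185.6725]; p^1: [19.961]; p^0: [185.6725]
First column: [1, -1.8, 20.77, 19.961, 185.6725]. Sign changes = 2.
No, unstable (2 RHP root(s))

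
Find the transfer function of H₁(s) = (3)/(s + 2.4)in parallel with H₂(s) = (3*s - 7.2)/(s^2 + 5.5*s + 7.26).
Parallel: H = H₁ + H₂ = (n₁·d₂ + n₂·d₁)/(d₁·d₂).
n₁·d₂ = 3*s^2 + 16.5*s + 21.78. n₂·d₁ = 3*s^2 - 17.28. Sum = 6*s^2 + 16.5*s + 4.5. d₁·d₂ = s^3 + 7.9*s^2 + 20.46*s + 17.424.
H(s) = (6*s^2 + 16.5*s + 4.5)/(s^3 + 7.9*s^2 + 20.46*s + 17.424)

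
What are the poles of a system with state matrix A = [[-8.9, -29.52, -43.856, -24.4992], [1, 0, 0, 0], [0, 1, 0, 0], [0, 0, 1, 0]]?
Eigenvalues solve det(λI - A) = 0.
Characteristic polynomial: λ^4 + 8.9*λ^3 + 29.52*λ^2 + 43.856*λ + 24.4992 = 0.
Factor: (λ + 1.6)(λ + 3.3)(λ^2 + 4*λ + 4.64) = 0.
Roots: -1.6, -2 + 0.8j, -2 - 0.8j, -3.3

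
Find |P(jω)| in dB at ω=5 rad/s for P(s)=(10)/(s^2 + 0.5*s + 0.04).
Substitute s = j*5: P(j5) = -0.396662 - 0.0397297j.
|P(j5)| = sqrt(Re² + Im²) = 0.3986.
20*log₁₀(0.3986) = -7.99 dB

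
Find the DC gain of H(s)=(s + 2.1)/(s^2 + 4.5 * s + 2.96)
DC gain = H(0) = num(0)/den(0) = 2.1/2.96 = 0.7095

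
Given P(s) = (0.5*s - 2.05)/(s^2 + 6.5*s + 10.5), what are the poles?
Set denominator = 0: s^2 + 6.5*s + 10.5 = (s + 3.5)(s + 3) = 0 → Poles: -3, -3.5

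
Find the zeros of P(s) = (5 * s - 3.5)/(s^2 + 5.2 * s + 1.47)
Set numerator = 0: 5*s - 3.5 = 0 → Zeros: 0.7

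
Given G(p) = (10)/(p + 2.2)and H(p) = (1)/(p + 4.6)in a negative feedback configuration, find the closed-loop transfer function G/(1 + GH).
Closed-loop T = G/(1+GH).
Numerator: G_num * H_den = 10*p + 46.
Denominator: G_den * H_den + G_num * H_num = (p^2 + 6.8*p + 10.12) + (10) = p^2 + 6.8*p + 20.12.
T(p) = (10*p + 46)/(p^2 + 6.8*p + 20.12)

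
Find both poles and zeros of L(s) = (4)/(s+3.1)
Set denominator = 0: s + 3.1 = 0 → Poles: -3.1
Numerator is a nonzero constant (4) → Zeros: none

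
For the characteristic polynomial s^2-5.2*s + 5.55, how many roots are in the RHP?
s^2 - 5.2*s + 5.55 = (s - 3.7)(s - 1.5). Poles: 1.5, 3.7. RHP poles (Re>0): 2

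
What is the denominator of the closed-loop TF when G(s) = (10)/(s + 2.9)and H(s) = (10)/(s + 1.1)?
Characteristic poly = G_den * H_den + G_num * H_num = (s^2 + 4*s + 3.19) + (100) = s^2 + 4*s + 103.19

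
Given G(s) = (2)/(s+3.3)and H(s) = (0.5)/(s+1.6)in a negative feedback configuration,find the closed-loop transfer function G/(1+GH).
Closed-loop T = G/(1+GH).
Numerator: G_num * H_den = 2*s + 3.2.
Denominator: G_den * H_den + G_num * H_num = (s^2 + 4.9*s + 5.28) + (1) = s^2 + 4.9*s + 6.28.
T(s) = (2*s + 3.2)/(s^2 + 4.9*s + 6.28)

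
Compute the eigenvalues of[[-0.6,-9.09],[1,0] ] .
Eigenvalues solve det(λI - A) = 0.
Characteristic polynomial: λ^2 + 0.6*λ + 9.09 = 0.
Roots: -0.3 + 3j, -0.3 - 3j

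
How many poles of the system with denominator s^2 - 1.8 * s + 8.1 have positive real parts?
Poles: 0.9 + 2.7j, 0.9 - 2.7j. RHP poles (Re>0): 2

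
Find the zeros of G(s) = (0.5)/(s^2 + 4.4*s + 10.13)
Numerator is a nonzero constant (0.5) → Zeros: none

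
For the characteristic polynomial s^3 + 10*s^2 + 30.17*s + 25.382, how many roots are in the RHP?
s^3 + 10*s^2 + 30.17*s + 25.382 = (s + 1.4)(s + 3.7)(s + 4.9). Poles: -1.4, -3.7, -4.9. RHP poles (Re>0): 0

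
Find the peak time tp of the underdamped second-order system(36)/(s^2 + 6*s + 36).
Standard form: ωn²/(s²+2ζωn·s+ωn²) → ωn = 6, ζ = 0.5.
ωd = ωn·√(1-ζ²) = 6·√(1-0.5²) = 5.196.
tp = π/ωd = π/5.196 = 0.6046 s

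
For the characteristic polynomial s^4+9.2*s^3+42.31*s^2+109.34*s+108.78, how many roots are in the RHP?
s^4 + 9.2*s^3 + 42.31*s^2 + 109.34*s + 108.78 = (s + 2.1)(s + 3.5)(s^2 + 3.6*s + 14.8). Poles: -1.8 + 3.4j, -1.8 - 3.4j, -2.1, -3.5. RHP poles (Re>0): 0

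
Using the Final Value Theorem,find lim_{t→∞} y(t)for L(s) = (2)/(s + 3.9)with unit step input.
FVT: lim_{t→∞} y(t) = lim_{s→0} s*Y(s) where Y(s) = L(s)/s.
= lim_{s→0} L(s) = L(0) = num(0)/den(0) = 2/3.9 = 0.5128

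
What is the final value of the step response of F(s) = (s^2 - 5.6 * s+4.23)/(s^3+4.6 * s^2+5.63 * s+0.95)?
FVT: lim_{t→∞} y(t) = lim_{s→0} s*Y(s) where Y(s) = F(s)/s.
= lim_{s→0} F(s) = F(0) = num(0)/den(0) = 4.23/0.95 = 4.453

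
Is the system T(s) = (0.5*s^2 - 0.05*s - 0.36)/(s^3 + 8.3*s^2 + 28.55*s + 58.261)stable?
Denominator: s^3 + 8.3*s^2 + 28.55*s + 58.261 = (s + 4.9)(s^2 + 3.4*s + 11.89). Poles: -1.7 + 3j, -1.7 - 3j, -4.9. All Re(p)<0: Yes (stable)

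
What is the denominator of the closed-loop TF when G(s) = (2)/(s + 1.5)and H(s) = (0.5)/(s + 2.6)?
Characteristic poly = G_den * H_den + G_num * H_num = (s^2 + 4.1*s + 3.9) + (1) = s^2 + 4.1*s + 4.9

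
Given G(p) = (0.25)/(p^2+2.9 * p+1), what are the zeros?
Numerator is a nonzero constant (0.25) → Zeros: none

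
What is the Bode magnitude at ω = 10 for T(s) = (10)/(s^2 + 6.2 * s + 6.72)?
Substitute s = j*10: T(j10) = -0.0743554 - 0.0494215j.
|T(j10)| = sqrt(Re² + Im²) = 0.08928.
20*log₁₀(0.08928) = -20.98 dB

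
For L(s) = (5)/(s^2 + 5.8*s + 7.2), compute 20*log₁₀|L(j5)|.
Substitute s = j*5: L(j5) = -0.0768673 - 0.125233j.
|L(j5)| = sqrt(Re² + Im²) = 0.1469.
20*log₁₀(0.1469) = -16.66 dB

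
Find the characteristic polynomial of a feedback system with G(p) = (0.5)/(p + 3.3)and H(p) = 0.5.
Characteristic poly = G_den * H_den + G_num * H_num = (p + 3.3) + (0.25) = p + 3.55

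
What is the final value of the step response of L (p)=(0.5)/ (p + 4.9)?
FVT: lim_{t→∞} y(t) = lim_{p→0} p*Y(p) where Y(p) = L(p)/p.
= lim_{p→0} L(p) = L(0) = num(0)/den(0) = 0.5/4.9 = 0.102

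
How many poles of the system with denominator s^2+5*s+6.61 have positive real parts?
Poles: -2.5 + 0.6j, -2.5 - 0.6j. RHP poles (Re>0): 0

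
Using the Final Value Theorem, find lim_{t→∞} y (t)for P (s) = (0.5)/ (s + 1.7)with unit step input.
FVT: lim_{t→∞} y(t) = lim_{s→0} s*Y(s) where Y(s) = P(s)/s.
= lim_{s→0} P(s) = P(0) = num(0)/den(0) = 0.5/1.7 = 0.2941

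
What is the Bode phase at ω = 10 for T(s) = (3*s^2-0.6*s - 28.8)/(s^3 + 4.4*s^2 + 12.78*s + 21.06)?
Substitute s = j*10: T(j10) = 0.152717 - 0.303624j.
∠T(j10) = atan2(Im, Re) = atan2(-0.303624, 0.152717) = -63.30°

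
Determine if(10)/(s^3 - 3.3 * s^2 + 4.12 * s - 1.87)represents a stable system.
Denominator: s^3 - 3.3*s^2 + 4.12*s - 1.87 = (s - 1.1)(s^2 - 2.2*s + 1.7). Poles: 1.1, 1.1 + 0.7j, 1.1 - 0.7j. All Re(p)<0: No (unstable)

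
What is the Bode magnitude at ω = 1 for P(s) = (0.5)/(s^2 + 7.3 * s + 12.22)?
Substitute s = j*1: P(j1) = 0.0313096 - 0.0203708j.
|P(j1)| = sqrt(Re² + Im²) = 0.03735.
20*log₁₀(0.03735) = -28.55 dB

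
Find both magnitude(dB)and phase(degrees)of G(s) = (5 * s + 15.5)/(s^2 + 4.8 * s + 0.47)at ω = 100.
Substitute s = j*100: G(j100) = 0.000848198 - 0.0499616j.
|G| = 20*log₁₀(sqrt(Re²+Im²)) = -26.03 dB.
∠G = atan2(Im, Re) = -89.03°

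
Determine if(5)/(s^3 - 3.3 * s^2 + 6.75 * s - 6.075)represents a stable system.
Denominator: s^3 - 3.3*s^2 + 6.75*s - 6.075 = (s - 1.5)(s^2 - 1.8*s + 4.05). Poles: 0.9 + 1.8j, 0.9 - 1.8j, 1.5. All Re(p)<0: No (unstable)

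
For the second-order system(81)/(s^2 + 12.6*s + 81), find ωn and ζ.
Standard form: ωn²/(s²+2ζωn·s+ωn²).
const=81=ωn² → ωn=9, s coeff=12.6=2ζωn → ζ=0.7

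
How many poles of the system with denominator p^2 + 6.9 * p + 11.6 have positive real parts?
p^2 + 6.9*p + 11.6 = (p + 4)(p + 2.9). Poles: -2.9, -4. RHP poles (Re>0): 0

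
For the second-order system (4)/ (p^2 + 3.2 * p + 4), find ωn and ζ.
Standard form: ωn²/(p²+2ζωn·p+ωn²).
const=4=ωn² → ωn=2, p coeff=3.2=2ζωn → ζ=0.8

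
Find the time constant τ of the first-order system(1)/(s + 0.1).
First-order system: τ = -1/pole. Pole = -0.1. τ = -1/(-0.1) = 10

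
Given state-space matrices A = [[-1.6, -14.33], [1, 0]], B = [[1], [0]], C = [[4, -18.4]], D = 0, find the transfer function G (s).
G(s) = C(sI - A)⁻¹B + D.
Characteristic polynomial det(sI - A) = s^2 + 1.6*s + 14.33.
Numerator from C·adj(sI-A)·B + D·det(sI-A) = 4*s - 18.4.
G(s) = (4*s - 18.4)/(s^2 + 1.6*s + 14.33)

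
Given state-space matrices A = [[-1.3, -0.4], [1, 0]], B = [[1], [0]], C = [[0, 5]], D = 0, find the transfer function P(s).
P(s) = C(sI - A)⁻¹B + D.
Characteristic polynomial det(sI - A) = s^2 + 1.3*s + 0.4.
Numerator from C·adj(sI-A)·B + D·det(sI-A) = 5.
P(s) = (5)/(s^2 + 1.3*s + 0.4)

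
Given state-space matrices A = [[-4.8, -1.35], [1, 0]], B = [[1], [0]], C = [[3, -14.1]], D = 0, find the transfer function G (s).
G(s) = C(sI - A)⁻¹B + D.
Characteristic polynomial det(sI - A) = s^2 + 4.8*s + 1.35.
Numerator from C·adj(sI-A)·B + D·det(sI-A) = 3*s - 14.1.
G(s) = (3*s - 14.1)/(s^2 + 4.8*s + 1.35)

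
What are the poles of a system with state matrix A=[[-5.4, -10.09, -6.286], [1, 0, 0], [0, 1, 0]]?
Eigenvalues solve det(λI - A) = 0.
Characteristic polynomial: λ^3 + 5.4*λ^2 + 10.09*λ + 6.286 = 0.
Factor: (λ + 1.4)(λ^2 + 4*λ + 4.49) = 0.
Roots: -1.4, -2 + 0.7j, -2 - 0.7j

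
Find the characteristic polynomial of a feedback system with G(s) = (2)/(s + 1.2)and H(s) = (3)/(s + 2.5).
Characteristic poly = G_den * H_den + G_num * H_num = (s^2 + 3.7*s + 3) + (6) = s^2 + 3.7*s + 9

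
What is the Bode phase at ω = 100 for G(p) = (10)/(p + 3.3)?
Substitute p = j*100: G(j100) = 0.00329641 - 0.0998912j.
∠G(j100) = atan2(Im, Re) = atan2(-0.0998912, 0.00329641) = -88.11°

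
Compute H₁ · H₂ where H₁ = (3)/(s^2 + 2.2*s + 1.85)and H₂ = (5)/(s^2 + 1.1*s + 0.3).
Series: H = H₁ · H₂ = (n₁·n₂)/(d₁·d₂).
Num: n₁·n₂ = 15. Den: d₁·d₂ = s^4 + 3.3*s^3 + 4.57*s^2 + 2.695*s + 0.555.
H(s) = (15)/(s^4 + 3.3*s^3 + 4.57*s^2 + 2.695*s + 0.555)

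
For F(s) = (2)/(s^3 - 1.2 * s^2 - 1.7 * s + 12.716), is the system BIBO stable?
Denominator: s^3 - 1.2*s^2 - 1.7*s + 12.716 = (s + 2.2)(s^2 - 3.4*s + 5.78). Poles: -2.2, 1.7 + 1.7j, 1.7 - 1.7j. All Re(p)<0: No (unstable)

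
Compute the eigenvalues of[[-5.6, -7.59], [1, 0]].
Eigenvalues solve det(λI - A) = 0.
Characteristic polynomial: λ^2 + 5.6*λ + 7.59 = 0.
Factor: (λ + 2.3)(λ + 3.3) = 0.
Roots: -2.3, -3.3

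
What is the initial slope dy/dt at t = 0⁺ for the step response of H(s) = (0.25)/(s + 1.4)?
IVT: y'(0⁺) = lim_{s→∞} s²·Y(s) = lim_{s→∞} s·H(s).
deg(num) = 0, deg(den) = 1, relative degree = 1, so s·H(s) → (leading num)/(leading den) = 0.25/1 = 0.25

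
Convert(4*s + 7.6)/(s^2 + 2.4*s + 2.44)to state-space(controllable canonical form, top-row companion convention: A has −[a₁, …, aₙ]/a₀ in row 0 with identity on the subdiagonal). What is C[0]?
Reachable canonical form: C = numerator coefficients (right-aligned, zero-padded to length n).
num = 4*s + 7.6, C = [[4, 7.6]].
C[0] = 4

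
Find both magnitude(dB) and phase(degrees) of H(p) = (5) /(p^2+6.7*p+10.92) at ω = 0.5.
Substitute p = j*0.5: H(j0.5) = 0.426556 - 0.133924j.
|H| = 20*log₁₀(sqrt(Re²+Im²)) = -6.99 dB.
∠H = atan2(Im, Re) = -17.43°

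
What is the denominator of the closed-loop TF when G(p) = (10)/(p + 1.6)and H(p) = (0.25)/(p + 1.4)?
Characteristic poly = G_den * H_den + G_num * H_num = (p^2 + 3*p + 2.24) + (2.5) = p^2 + 3*p + 4.74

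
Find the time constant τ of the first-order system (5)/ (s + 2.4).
First-order system: τ = -1/pole. Pole = -2.4. τ = -1/(-2.4) = 0.4167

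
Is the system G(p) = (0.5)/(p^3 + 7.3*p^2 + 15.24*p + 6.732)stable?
Denominator: p^3 + 7.3*p^2 + 15.24*p + 6.732 = (p + 3.4)(p + 3.3)(p + 0.6). Poles: -0.6, -3.3, -3.4. All Re(p)<0: Yes (stable)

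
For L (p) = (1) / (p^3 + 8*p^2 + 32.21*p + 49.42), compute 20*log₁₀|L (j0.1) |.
Substitute p = j*0.1: L(j0.1) = 0.0201816 - 0.00131708j.
|L(j0.1)| = sqrt(Re² + Im²) = 0.02022.
20*log₁₀(0.02022) = -33.88 dB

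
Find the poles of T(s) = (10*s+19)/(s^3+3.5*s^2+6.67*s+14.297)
Set denominator = 0: s^3 + 3.5*s^2 + 6.67*s + 14.297 = (s + 2.9)(s^2 + 0.6*s + 4.93) = 0 → Poles: -0.3 + 2.2j, -0.3 - 2.2j, -2.9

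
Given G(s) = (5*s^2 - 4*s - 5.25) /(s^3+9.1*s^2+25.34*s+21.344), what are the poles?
Set denominator = 0: s^3 + 9.1*s^2 + 25.34*s + 21.344 = (s + 4.6)(s + 1.6)(s + 2.9) = 0 → Poles: -1.6, -2.9, -4.6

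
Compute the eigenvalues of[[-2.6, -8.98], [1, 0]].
Eigenvalues solve det(λI - A) = 0.
Characteristic polynomial: λ^2 + 2.6*λ + 8.98 = 0.
Roots: -1.3 + 2.7j, -1.3 - 2.7j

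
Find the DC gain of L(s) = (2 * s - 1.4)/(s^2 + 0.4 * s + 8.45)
DC gain = L(0) = num(0)/den(0) = -1.4/8.45 = -0.1657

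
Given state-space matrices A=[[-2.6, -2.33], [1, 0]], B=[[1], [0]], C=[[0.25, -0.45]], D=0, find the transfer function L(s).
L(s) = C(sI - A)⁻¹B + D.
Characteristic polynomial det(sI - A) = s^2 + 2.6*s + 2.33.
Numerator from C·adj(sI-A)·B + D·det(sI-A) = 0.25*s - 0.45.
L(s) = (0.25*s - 0.45)/(s^2 + 2.6*s + 2.33)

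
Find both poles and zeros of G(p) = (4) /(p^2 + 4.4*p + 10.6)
Set denominator = 0: p^2 + 4.4*p + 10.6 = 0 → Poles: -2.2 + 2.4j, -2.2 - 2.4j
Numerator is a nonzero constant (4) → Zeros: none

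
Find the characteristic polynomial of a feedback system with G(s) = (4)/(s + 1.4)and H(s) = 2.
Characteristic poly = G_den * H_den + G_num * H_num = (s + 1.4) + (8) = s + 9.4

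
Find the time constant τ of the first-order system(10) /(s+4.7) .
First-order system: τ = -1/pole. Pole = -4.7. τ = -1/(-4.7) = 0.2128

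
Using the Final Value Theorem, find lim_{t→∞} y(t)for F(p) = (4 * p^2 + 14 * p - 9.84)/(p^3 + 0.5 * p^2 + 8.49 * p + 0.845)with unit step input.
FVT: lim_{t→∞} y(t) = lim_{p→0} p*Y(p) where Y(p) = F(p)/p.
= lim_{p→0} F(p) = F(0) = num(0)/den(0) = -9.84/0.845 = -11.64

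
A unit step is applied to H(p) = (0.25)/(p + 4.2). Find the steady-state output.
FVT: lim_{t→∞} y(t) = lim_{p→0} p*Y(p) where Y(p) = H(p)/p.
= lim_{p→0} H(p) = H(0) = num(0)/den(0) = 0.25/4.2 = 0.05952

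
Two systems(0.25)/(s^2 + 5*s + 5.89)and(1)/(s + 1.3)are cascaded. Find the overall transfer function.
Series: H = H₁ · H₂ = (n₁·n₂)/(d₁·d₂).
Num: n₁·n₂ = 0.25. Den: d₁·d₂ = s^3 + 6.3*s^2 + 12.39*s + 7.657.
H(s) = (0.25)/(s^3 + 6.3*s^2 + 12.39*s + 7.657)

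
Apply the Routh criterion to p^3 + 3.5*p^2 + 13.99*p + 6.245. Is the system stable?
Routh array:
p^3: [1, 13.99]; p^2: [3.5, 6.245]; p^1: [12.2057]; p^0: [6.245]
First column: [1, 3.5, 12.2057, 6.245]. Sign changes = 0.
Yes, stable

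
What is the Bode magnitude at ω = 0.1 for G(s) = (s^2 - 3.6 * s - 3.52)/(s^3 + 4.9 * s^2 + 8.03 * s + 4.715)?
Substitute s = j*0.1: G(j0.1) = -0.747708 + 0.0513635j.
|G(j0.1)| = sqrt(Re² + Im²) = 0.7495.
20*log₁₀(0.7495) = -2.50 dB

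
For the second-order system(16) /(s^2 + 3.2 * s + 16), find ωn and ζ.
Standard form: ωn²/(s²+2ζωn·s+ωn²).
const=16=ωn² → ωn=4, s coeff=3.2=2ζωn → ζ=0.4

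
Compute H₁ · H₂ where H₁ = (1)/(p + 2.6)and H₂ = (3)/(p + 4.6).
Series: H = H₁ · H₂ = (n₁·n₂)/(d₁·d₂).
Num: n₁·n₂ = 3. Den: d₁·d₂ = p^2 + 7.2*p + 11.96.
H(p) = (3)/(p^2 + 7.2*p + 11.96)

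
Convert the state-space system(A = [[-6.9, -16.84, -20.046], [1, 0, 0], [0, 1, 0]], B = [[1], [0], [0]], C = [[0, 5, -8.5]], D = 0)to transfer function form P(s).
P(s) = C(sI - A)⁻¹B + D.
Characteristic polynomial det(sI - A) = s^3 + 6.9*s^2 + 16.84*s + 20.046.
Numerator from C·adj(sI-A)·B + D·det(sI-A) = 5*s - 8.5.
P(s) = (5*s - 8.5)/(s^3 + 6.9*s^2 + 16.84*s + 20.046)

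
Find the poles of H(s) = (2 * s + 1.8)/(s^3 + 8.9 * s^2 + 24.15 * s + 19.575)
Set denominator = 0: s^3 + 8.9*s^2 + 24.15*s + 19.575 = (s + 1.5)(s + 4.5)(s + 2.9) = 0 → Poles: -1.5, -2.9, -4.5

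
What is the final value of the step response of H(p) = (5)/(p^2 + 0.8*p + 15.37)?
FVT: lim_{t→∞} y(t) = lim_{p→0} p*Y(p) where Y(p) = H(p)/p.
= lim_{p→0} H(p) = H(0) = num(0)/den(0) = 5/15.37 = 0.3253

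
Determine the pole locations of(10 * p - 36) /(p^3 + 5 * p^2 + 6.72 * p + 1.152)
Set denominator = 0: p^3 + 5*p^2 + 6.72*p + 1.152 = (p + 2.4)(p + 0.2)(p + 2.4) = 0 → Poles: -0.2, -2.4, -2.4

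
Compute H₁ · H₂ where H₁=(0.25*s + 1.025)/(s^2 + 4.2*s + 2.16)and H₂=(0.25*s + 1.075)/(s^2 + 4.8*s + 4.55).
Series: H = H₁ · H₂ = (n₁·n₂)/(d₁·d₂).
Num: n₁·n₂ = 0.0625*s^2 + 0.525*s + 1.101875. Den: d₁·d₂ = s^4 + 9*s^3 + 26.87*s^2 + 29.478*s + 9.828.
H(s) = (0.0625*s^2 + 0.525*s + 1.101875)/(s^4 + 9*s^3 + 26.87*s^2 + 29.478*s + 9.828)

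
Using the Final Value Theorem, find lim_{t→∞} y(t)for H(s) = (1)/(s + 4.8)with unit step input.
FVT: lim_{t→∞} y(t) = lim_{s→0} s*Y(s) where Y(s) = H(s)/s.
= lim_{s→0} H(s) = H(0) = num(0)/den(0) = 1/4.8 = 0.2083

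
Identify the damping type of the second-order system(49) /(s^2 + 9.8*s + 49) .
Standard form: ωn²/(s²+2ζωn·s+ωn²) gives ωn=7, ζ=0.7.
Underdamped (ζ = 0.7 < 1)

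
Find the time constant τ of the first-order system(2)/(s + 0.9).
First-order system: τ = -1/pole. Pole = -0.9. τ = -1/(-0.9) = 1.111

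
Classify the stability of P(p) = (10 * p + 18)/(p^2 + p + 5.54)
Denominator: p^2 + p + 5.54. Poles: -0.5 + 2.3j, -0.5 - 2.3j. Stable (all poles in LHP)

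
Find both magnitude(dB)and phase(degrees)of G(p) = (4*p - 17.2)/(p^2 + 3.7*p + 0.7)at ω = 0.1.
Substitute p = j*0.1: G(j0.1) = -19.1191 + 10.832j.
|G| = 20*log₁₀(sqrt(Re²+Im²)) = 26.84 dB.
∠G = atan2(Im, Re) = 150.47°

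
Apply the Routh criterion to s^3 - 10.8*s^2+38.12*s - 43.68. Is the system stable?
Routh array:
s^3: [1, 38.12]; s^2: [-10.8, -43.68]; s^1: [34.0756]; s^0: [-43.68]
First column: [1, -10.8, 34.0756, -43.68]. Sign changes = 3.
No, unstable (3 RHP root(s))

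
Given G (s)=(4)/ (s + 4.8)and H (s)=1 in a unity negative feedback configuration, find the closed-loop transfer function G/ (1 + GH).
Closed-loop T = G/(1+GH).
Numerator: G_num * H_den = 4.
Denominator: G_den * H_den + G_num * H_num = (s + 4.8) + (4) = s + 8.8.
T(s) = (4)/(s + 8.8)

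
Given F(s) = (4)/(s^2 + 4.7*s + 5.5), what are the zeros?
Numerator is a nonzero constant (4) → Zeros: none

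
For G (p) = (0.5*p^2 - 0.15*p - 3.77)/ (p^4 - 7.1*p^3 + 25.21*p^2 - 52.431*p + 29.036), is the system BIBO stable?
Denominator: p^4 - 7.1*p^3 + 25.21*p^2 - 52.431*p + 29.036 = (p - 0.8)(p - 3.5)(p^2 - 2.8*p + 10.37). Poles: 0.8, 1.4 + 2.9j, 1.4 - 2.9j, 3.5. All Re(p)<0: No (unstable)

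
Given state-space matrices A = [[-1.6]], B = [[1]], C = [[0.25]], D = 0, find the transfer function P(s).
P(s) = C(sI - A)⁻¹B + D.
Characteristic polynomial det(sI - A) = s + 1.6.
Numerator from C·adj(sI-A)·B + D·det(sI-A) = 0.25.
P(s) = (0.25)/(s + 1.6)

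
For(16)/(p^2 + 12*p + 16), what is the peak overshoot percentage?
Standard form: ωn²/(p²+2ζωn·p+ωn²) → ωn = 4, ζ = 1.5.
ζ ≥ 1, so the response is non-oscillatory: peak overshoot = 0%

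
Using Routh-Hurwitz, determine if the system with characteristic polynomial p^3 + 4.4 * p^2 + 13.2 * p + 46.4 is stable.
Routh array:
p^3: [1, 13.2]; p^2: [4.4, 46.4]; p^1: [2.65455]; p^0: [46.4]
First column: [1, 4.4, 2.65455, 46.4]. Sign changes = 0.
Yes, stable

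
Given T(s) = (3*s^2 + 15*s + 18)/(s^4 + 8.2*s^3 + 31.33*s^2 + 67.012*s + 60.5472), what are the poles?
Set denominator = 0: s^4 + 8.2*s^3 + 31.33*s^2 + 67.012*s + 60.5472 = (s + 2.8)(s + 2.4)(s^2 + 3*s + 9.01) = 0 → Poles: -1.5 + 2.6j, -1.5 - 2.6j, -2.4, -2.8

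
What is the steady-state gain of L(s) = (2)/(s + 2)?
DC gain = L(0) = num(0)/den(0) = 2/2 = 1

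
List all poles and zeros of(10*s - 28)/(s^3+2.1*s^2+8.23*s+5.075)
Set denominator = 0: s^3 + 2.1*s^2 + 8.23*s + 5.075 = (s + 0.7)(s^2 + 1.4*s + 7.25) = 0 → Poles: -0.7, -0.7 + 2.6j, -0.7 - 2.6j
Set numerator = 0: 10*s - 28 = 0 → Zeros: 2.8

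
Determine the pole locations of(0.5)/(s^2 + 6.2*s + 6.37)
Set denominator = 0: s^2 + 6.2*s + 6.37 = (s + 1.3)(s + 4.9) = 0 → Poles: -1.3, -4.9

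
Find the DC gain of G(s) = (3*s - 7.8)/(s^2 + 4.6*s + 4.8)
DC gain = G(0) = num(0)/den(0) = -7.8/4.8 = -1.625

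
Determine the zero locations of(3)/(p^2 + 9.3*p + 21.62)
Numerator is a nonzero constant (3) → Zeros: none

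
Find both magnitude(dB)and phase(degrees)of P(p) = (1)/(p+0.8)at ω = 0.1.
Substitute p = j*0.1: P(j0.1) = 1.23077 - 0.153846j.
|P| = 20*log₁₀(sqrt(Re²+Im²)) = 1.87 dB.
∠P = atan2(Im, Re) = -7.13°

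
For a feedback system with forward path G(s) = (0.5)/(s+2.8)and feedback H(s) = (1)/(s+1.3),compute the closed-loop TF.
Closed-loop T = G/(1+GH).
Numerator: G_num * H_den = 0.5*s + 0.65.
Denominator: G_den * H_den + G_num * H_num = (s^2 + 4.1*s + 3.64) + (0.5) = s^2 + 4.1*s + 4.14.
T(s) = (0.5*s + 0.65)/(s^2 + 4.1*s + 4.14)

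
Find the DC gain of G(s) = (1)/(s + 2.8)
DC gain = G(0) = num(0)/den(0) = 1/2.8 = 0.3571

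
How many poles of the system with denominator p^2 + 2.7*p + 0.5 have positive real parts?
p^2 + 2.7*p + 0.5 = (p + 2.5)(p + 0.2). Poles: -0.2, -2.5. RHP poles (Re>0): 0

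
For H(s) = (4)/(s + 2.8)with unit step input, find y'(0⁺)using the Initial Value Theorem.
IVT: y'(0⁺) = lim_{s→∞} s²·Y(s) = lim_{s→∞} s·H(s).
deg(num) = 0, deg(den) = 1, relative degree = 1, so s·H(s) → (leading num)/(leading den) = 4/1 = 4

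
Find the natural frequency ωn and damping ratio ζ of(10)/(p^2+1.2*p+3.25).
Underdamped: complex pole -0.6 + 1.7j. ωn = |pole| = 1.803, ζ = -Re(pole)/ωn = 0.3328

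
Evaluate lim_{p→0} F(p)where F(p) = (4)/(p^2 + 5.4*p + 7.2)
DC gain = F(0) = num(0)/den(0) = 4/7.2 = 0.5556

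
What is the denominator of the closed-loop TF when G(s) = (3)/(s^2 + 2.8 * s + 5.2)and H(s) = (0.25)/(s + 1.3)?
Characteristic poly = G_den * H_den + G_num * H_num = (s^3 + 4.1*s^2 + 8.84*s + 6.76) + (0.75) = s^3 + 4.1*s^2 + 8.84*s + 7.51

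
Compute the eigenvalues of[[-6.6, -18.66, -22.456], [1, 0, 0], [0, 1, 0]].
Eigenvalues solve det(λI - A) = 0.
Characteristic polynomial: λ^3 + 6.6*λ^2 + 18.66*λ + 22.456 = 0.
Factor: (λ + 2.8)(λ^2 + 3.8*λ + 8.02) = 0.
Roots: -1.9 + 2.1j, -1.9 - 2.1j, -2.8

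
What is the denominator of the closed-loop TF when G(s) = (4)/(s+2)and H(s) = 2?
Characteristic poly = G_den * H_den + G_num * H_num = (s + 2) + (8) = s + 10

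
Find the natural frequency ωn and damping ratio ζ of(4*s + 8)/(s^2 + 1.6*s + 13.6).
Underdamped: complex pole -0.8 + 3.6j. ωn = |pole| = 3.688, ζ = -Re(pole)/ωn = 0.2169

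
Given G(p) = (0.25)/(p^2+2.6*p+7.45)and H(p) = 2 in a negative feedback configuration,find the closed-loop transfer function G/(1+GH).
Closed-loop T = G/(1+GH).
Numerator: G_num * H_den = 0.25.
Denominator: G_den * H_den + G_num * H_num = (p^2 + 2.6*p + 7.45) + (0.5) = p^2 + 2.6*p + 7.95.
T(p) = (0.25)/(p^2 + 2.6*p + 7.95)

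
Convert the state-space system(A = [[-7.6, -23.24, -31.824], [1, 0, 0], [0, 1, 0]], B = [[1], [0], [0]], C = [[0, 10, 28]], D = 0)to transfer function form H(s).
H(s) = C(sI - A)⁻¹B + D.
Characteristic polynomial det(sI - A) = s^3 + 7.6*s^2 + 23.24*s + 31.824.
Numerator from C·adj(sI-A)·B + D·det(sI-A) = 10*s + 28.
H(s) = (10*s + 28)/(s^3 + 7.6*s^2 + 23.24*s + 31.824)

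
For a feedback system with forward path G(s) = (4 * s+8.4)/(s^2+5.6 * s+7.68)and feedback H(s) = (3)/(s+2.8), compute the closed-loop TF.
Closed-loop T = G/(1+GH).
Numerator: G_num * H_den = 4*s^2 + 19.6*s + 23.52.
Denominator: G_den * H_den + G_num * H_num = (s^3 + 8.4*s^2 + 23.36*s + 21.504) + (12*s + 25.2) = s^3 + 8.4*s^2 + 35.36*s + 46.704.
T(s) = (4*s^2 + 19.6*s + 23.52)/(s^3 + 8.4*s^2 + 35.36*s + 46.704)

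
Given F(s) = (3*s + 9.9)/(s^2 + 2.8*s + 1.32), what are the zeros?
Set numerator = 0: 3*s + 9.9 = 0 → Zeros: -3.3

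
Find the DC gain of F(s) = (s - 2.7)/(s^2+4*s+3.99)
DC gain = F(0) = num(0)/den(0) = -2.7/3.99 = -0.6767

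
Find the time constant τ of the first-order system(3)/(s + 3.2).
First-order system: τ = -1/pole. Pole = -3.2. τ = -1/(-3.2) = 0.3125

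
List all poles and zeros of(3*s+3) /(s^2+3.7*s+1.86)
Set denominator = 0: s^2 + 3.7*s + 1.86 = (s + 3.1)(s + 0.6) = 0 → Poles: -0.6, -3.1
Set numerator = 0: 3*s + 3 = 0 → Zeros: -1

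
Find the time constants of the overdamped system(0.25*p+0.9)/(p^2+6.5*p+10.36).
Overdamped: real poles at -3.7, -2.8. τ = -1/pole → τ₁ = 0.2703, τ₂ = 0.3571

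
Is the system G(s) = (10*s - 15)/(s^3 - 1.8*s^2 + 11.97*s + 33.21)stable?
Denominator: s^3 - 1.8*s^2 + 11.97*s + 33.21 = (s + 1.8)(s^2 - 3.6*s + 18.45). Poles: -1.8, 1.8 + 3.9j, 1.8 - 3.9j. All Re(p)<0: No (unstable)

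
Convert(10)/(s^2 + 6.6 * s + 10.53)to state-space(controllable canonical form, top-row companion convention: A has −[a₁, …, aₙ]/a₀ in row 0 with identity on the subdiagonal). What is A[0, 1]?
Reachable canonical form for den = s^2 + 6.6*s + 10.53: top row of A = -[a₁,a₂,...,aₙ]/a₀, ones on the subdiagonal, zeros elsewhere.
A = [[-6.6, -10.53], [1, 0]].
A[0,1] = -10.53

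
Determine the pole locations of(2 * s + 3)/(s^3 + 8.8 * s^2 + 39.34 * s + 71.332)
Set denominator = 0: s^3 + 8.8*s^2 + 39.34*s + 71.332 = (s + 3.4)(s^2 + 5.4*s + 20.98) = 0 → Poles: -2.7 + 3.7j, -2.7 - 3.7j, -3.4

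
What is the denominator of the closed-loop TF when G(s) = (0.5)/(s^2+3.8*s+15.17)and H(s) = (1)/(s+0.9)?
Characteristic poly = G_den * H_den + G_num * H_num = (s^3 + 4.7*s^2 + 18.59*s + 13.653) + (0.5) = s^3 + 4.7*s^2 + 18.59*s + 14.153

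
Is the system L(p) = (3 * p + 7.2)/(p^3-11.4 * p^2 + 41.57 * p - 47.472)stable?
Denominator: p^3 - 11.4*p^2 + 41.57*p - 47.472 = (p - 2.3)(p - 4.3)(p - 4.8). Poles: 2.3, 4.3, 4.8. All Re(p)<0: No (unstable)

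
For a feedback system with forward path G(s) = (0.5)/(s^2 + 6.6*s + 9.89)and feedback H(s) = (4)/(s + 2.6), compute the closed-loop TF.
Closed-loop T = G/(1+GH).
Numerator: G_num * H_den = 0.5*s + 1.3.
Denominator: G_den * H_den + G_num * H_num = (s^3 + 9.2*s^2 + 27.05*s + 25.714) + (2) = s^3 + 9.2*s^2 + 27.05*s + 27.714.
T(s) = (0.5*s + 1.3)/(s^3 + 9.2*s^2 + 27.05*s + 27.714)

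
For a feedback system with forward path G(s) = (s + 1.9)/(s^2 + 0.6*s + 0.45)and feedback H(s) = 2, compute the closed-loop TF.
Closed-loop T = G/(1+GH).
Numerator: G_num * H_den = s + 1.9.
Denominator: G_den * H_den + G_num * H_num = (s^2 + 0.6*s + 0.45) + (2*s + 3.8) = s^2 + 2.6*s + 4.25.
T(s) = (s + 1.9)/(s^2 + 2.6*s + 4.25)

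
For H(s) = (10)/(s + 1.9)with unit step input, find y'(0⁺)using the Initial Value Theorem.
IVT: y'(0⁺) = lim_{s→∞} s²·Y(s) = lim_{s→∞} s·H(s).
deg(num) = 0, deg(den) = 1, relative degree = 1, so s·H(s) → (leading num)/(leading den) = 10/1 = 10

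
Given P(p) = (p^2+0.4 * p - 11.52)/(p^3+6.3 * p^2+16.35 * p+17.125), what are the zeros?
Set numerator = 0: p^2 + 0.4*p - 11.52 = (p - 3.2)(p + 3.6) = 0 → Zeros: -3.6, 3.2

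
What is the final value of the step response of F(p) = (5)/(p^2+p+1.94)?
FVT: lim_{t→∞} y(t) = lim_{p→0} p*Y(p) where Y(p) = F(p)/p.
= lim_{p→0} F(p) = F(0) = num(0)/den(0) = 5/1.94 = 2.577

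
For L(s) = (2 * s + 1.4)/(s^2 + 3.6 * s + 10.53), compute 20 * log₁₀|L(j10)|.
Substitute s = j*10: L(j10) = 0.0639447 - 0.197809j.
|L(j10)| = sqrt(Re² + Im²) = 0.2079.
20*log₁₀(0.2079) = -13.64 dB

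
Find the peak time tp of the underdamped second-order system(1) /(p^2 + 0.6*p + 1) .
Standard form: ωn²/(p²+2ζωn·p+ωn²) → ωn = 1, ζ = 0.3.
ωd = ωn·√(1-ζ²) = 1·√(1-0.3²) = 0.9539.
tp = π/ωd = π/0.9539 = 3.293 s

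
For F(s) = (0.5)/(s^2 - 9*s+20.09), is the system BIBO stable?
Denominator: s^2 - 9*s + 20.09 = (s - 4.9)(s - 4.1). Poles: 4.1, 4.9. All Re(p)<0: No (unstable)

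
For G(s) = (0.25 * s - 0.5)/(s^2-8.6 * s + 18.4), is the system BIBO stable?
Denominator: s^2 - 8.6*s + 18.4 = (s - 4.6)(s - 4). Poles: 4, 4.6. All Re(p)<0: No (unstable)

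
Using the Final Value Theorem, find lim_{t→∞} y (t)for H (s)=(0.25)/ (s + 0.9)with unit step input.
FVT: lim_{t→∞} y(t) = lim_{s→0} s*Y(s) where Y(s) = H(s)/s.
= lim_{s→0} H(s) = H(0) = num(0)/den(0) = 0.25/0.9 = 0.2778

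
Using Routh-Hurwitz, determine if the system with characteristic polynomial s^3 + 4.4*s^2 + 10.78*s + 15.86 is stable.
Routh array:
s^3: [1, 10.78]; s^2: [4.4, 15.86]; s^1: [7.17545]; s^0: [15.86]
First column: [1, 4.4, 7.17545, 15.86]. Sign changes = 0.
Yes, stable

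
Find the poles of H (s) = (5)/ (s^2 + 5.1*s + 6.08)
Set denominator = 0: s^2 + 5.1*s + 6.08 = (s + 1.9)(s + 3.2) = 0 → Poles: -1.9, -3.2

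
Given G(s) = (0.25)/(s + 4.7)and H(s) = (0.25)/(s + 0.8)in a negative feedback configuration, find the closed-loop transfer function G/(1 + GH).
Closed-loop T = G/(1+GH).
Numerator: G_num * H_den = 0.25*s + 0.2.
Denominator: G_den * H_den + G_num * H_num = (s^2 + 5.5*s + 3.76) + (0.0625) = s^2 + 5.5*s + 3.8225.
T(s) = (0.25*s + 0.2)/(s^2 + 5.5*s + 3.8225)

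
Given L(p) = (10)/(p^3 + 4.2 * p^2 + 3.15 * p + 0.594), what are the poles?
Set denominator = 0: p^3 + 4.2*p^2 + 3.15*p + 0.594 = (p + 0.6)(p + 3.3)(p + 0.3) = 0 → Poles: -0.3, -0.6, -3.3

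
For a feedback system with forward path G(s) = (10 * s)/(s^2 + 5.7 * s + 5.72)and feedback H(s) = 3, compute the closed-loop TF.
Closed-loop T = G/(1+GH).
Numerator: G_num * H_den = 10*s.
Denominator: G_den * H_den + G_num * H_num = (s^2 + 5.7*s + 5.72) + (30*s) = s^2 + 35.7*s + 5.72.
T(s) = (10*s)/(s^2 + 35.7*s + 5.72)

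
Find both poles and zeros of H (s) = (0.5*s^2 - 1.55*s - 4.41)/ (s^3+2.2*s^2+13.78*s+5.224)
Set denominator = 0: s^3 + 2.2*s^2 + 13.78*s + 5.224 = (s + 0.4)(s^2 + 1.8*s + 13.06) = 0 → Poles: -0.4, -0.9 + 3.5j, -0.9 - 3.5j
Set numerator = 0: 0.5*s^2 - 1.55*s - 4.41 = 0.5*(s - 4.9)(s + 1.8) = 0 → Zeros: -1.8, 4.9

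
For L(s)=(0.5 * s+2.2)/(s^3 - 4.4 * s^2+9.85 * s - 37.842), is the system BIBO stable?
Denominator: s^3 - 4.4*s^2 + 9.85*s - 37.842 = (s - 4.2)(s^2 - 0.2*s + 9.01). Poles: 0.1 + 3j, 0.1 - 3j, 4.2. All Re(p)<0: No (unstable)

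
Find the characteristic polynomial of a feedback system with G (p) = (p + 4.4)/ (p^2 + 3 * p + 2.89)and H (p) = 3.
Characteristic poly = G_den * H_den + G_num * H_num = (p^2 + 3*p + 2.89) + (3*p + 13.2) = p^2 + 6*p + 16.09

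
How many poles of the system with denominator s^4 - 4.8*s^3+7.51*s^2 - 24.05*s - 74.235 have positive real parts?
s^4 - 4.8*s^3 + 7.51*s^2 - 24.05*s - 74.235 = (s + 1.5)(s - 4.9)(s^2 - 1.4*s + 10.1). Poles: -1.5, 0.7 + 3.1j, 0.7 - 3.1j, 4.9. RHP poles (Re>0): 3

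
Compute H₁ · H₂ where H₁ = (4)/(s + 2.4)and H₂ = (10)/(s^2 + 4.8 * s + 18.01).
Series: H = H₁ · H₂ = (n₁·n₂)/(d₁·d₂).
Num: n₁·n₂ = 40. Den: d₁·d₂ = s^3 + 7.2*s^2 + 29.53*s + 43.224.
H(s) = (40)/(s^3 + 7.2*s^2 + 29.53*s + 43.224)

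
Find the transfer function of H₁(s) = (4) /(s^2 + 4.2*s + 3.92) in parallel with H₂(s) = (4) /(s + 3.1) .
Parallel: H = H₁ + H₂ = (n₁·d₂ + n₂·d₁)/(d₁·d₂).
n₁·d₂ = 4*s + 12.4. n₂·d₁ = 4*s^2 + 16.8*s + 15.68. Sum = 4*s^2 + 20.8*s + 28.08. d₁·d₂ = s^3 + 7.3*s^2 + 16.94*s + 12.152.
H(s) = (4*s^2 + 20.8*s + 28.08)/(s^3 + 7.3*s^2 + 16.94*s + 12.152)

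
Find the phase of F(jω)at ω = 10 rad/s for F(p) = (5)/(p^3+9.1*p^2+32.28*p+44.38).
Substitute p = j*10: F(j10) = -0.00358317 + 0.00280322j.
∠F(j10) = atan2(Im, Re) = atan2(0.00280322, -0.00358317) = 141.96° (principal value).
Summing the individual angle contributions Σ∠(j10 − zᵢ) − Σ∠(j10 − pₖ) over the 0 zero(s) and 3 pole(s), each followed continuously from ω = 0 (DC phase referenced to (−180°, 180°]), gives -218.04°, i.e. the principal value - 360°. Continuous Bode phase = -218.04°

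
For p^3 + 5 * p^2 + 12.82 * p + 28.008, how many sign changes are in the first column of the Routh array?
Routh array:
p^3: [1, 12.82]; p^2: [5, 28.008]; p^1: [7.2184]; p^0: [28.008]
First column: [1, 5, 7.2184, 28.008]. Sign changes = 0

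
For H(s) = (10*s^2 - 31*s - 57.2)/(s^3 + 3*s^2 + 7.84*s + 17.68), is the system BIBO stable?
Denominator: s^3 + 3*s^2 + 7.84*s + 17.68 = (s + 2.6)(s^2 + 0.4*s + 6.8). Poles: -0.2 + 2.6j, -0.2 - 2.6j, -2.6. All Re(p)<0: Yes (stable)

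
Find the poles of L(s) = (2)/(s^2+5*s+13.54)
Set denominator = 0: s^2 + 5*s + 13.54 = 0 → Poles: -2.5 + 2.7j, -2.5 - 2.7j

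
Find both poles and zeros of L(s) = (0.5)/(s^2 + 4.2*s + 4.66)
Set denominator = 0: s^2 + 4.2*s + 4.66 = 0 → Poles: -2.1 + 0.5j, -2.1 - 0.5j
Numerator is a nonzero constant (0.5) → Zeros: none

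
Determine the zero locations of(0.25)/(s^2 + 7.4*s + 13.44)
Numerator is a nonzero constant (0.25) → Zeros: none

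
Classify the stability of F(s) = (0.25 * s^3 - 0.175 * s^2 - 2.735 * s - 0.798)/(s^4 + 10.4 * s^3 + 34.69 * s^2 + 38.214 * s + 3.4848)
Denominator: s^4 + 10.4*s^3 + 34.69*s^2 + 38.214*s + 3.4848 = (s + 0.1)(s + 3.3)(s + 4.8)(s + 2.2). Poles: -0.1, -2.2, -3.3, -4.8. Stable (all poles in LHP)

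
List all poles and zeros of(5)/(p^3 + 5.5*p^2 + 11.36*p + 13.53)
Set denominator = 0: p^3 + 5.5*p^2 + 11.36*p + 13.53 = (p + 3.3)(p^2 + 2.2*p + 4.1) = 0 → Poles: -1.1 + 1.7j, -1.1 - 1.7j, -3.3
Numerator is a nonzero constant (5) → Zeros: none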